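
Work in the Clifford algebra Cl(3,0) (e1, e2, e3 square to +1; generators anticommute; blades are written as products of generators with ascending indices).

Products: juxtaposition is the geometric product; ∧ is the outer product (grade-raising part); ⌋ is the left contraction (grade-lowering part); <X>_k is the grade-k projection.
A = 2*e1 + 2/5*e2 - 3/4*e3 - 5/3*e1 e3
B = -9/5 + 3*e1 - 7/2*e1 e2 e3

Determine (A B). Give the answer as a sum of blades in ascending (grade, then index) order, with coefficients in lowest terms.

step 1: 6 - 18/5*e1 + 767/150*e2 + 127/20*e3 + 57/40*e1 e2 + 133/20*e1 e3 - 7*e2 e3
Answer: 6 - 18/5*e1 + 767/150*e2 + 127/20*e3 + 57/40*e1 e2 + 133/20*e1 e3 - 7*e2 e3


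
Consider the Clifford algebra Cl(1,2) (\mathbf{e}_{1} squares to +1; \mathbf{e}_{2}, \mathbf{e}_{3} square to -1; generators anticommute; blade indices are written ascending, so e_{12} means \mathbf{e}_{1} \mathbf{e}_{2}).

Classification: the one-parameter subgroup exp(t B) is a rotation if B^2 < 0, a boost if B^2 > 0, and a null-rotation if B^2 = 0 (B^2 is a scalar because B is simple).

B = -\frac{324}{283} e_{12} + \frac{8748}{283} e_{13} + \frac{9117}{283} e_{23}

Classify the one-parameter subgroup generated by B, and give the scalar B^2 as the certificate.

B^2 term by term: the squares give (-\frac{324}{283})^2*(e_{12})^2 + (\frac{8748}{283})^2*(e_{13})^2 + (\frac{9117}{283})^2*(e_{23})^2 = \frac{104976}{80089}*(+1) + \frac{76527504}{80089}*(+1) + \frac{83119689}{80089}*(-1) = -81 (each basis 2-blade squares to minus the product of its generators' squares); cross terms between blades sharing an index anticommute and cancel. So B^2 = -81.
Answer: rotation, certificate B^2 = -81. The class reads off the invariant scalar -81 directly.


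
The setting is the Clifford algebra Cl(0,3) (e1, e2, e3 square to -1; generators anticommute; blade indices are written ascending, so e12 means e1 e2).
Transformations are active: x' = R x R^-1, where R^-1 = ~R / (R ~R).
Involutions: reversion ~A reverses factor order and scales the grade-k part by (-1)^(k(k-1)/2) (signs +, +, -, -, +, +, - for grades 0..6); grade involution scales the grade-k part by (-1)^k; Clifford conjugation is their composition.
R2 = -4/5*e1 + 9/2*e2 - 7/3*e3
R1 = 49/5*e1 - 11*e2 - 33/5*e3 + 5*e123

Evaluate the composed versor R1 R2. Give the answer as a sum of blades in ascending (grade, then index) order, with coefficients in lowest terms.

Distribute over the terms of R2 (each basis-blade product reordered to ascending indices, repeated generators contracted through their squares):
R1 (-4/5*e1) = 196/25 - 44/5*e12 - 132/25*e13 + 4*e23
R1 (9/2*e2) = 99/2 + 441/10*e12 + 45/2*e13 + 297/10*e23
R1 (-7/3*e3) = -77/5 + 35/3*e12 - 343/15*e13 + 77/3*e23
Summing the partial products and collecting blades:
Answer: 2097/50 + 1409/30*e12 - 847/150*e13 + 1781/30*e23


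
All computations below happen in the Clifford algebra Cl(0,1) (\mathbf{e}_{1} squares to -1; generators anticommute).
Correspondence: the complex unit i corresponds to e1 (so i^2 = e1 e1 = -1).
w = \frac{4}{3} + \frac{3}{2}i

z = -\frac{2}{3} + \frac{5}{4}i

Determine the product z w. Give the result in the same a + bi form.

In blades: z = -\frac{2}{3} + \frac{5}{4} e_{1}, w = \frac{4}{3} + \frac{3}{2} e_{1}.
Distribute z over w term by term (generator squares from the signature, products reordered to ascending indices): (-\frac{2}{3})*w = -\frac{8}{9} - e_{1}; (\frac{5}{4} e_{1})*w = -\frac{15}{8} + \frac{5}{3} e_{1}.
Sum: -\frac{199}{72} + \frac{2}{3} e_{1}; translating back through the correspondence:
Answer: -\frac{199}{72} + \frac{2}{3}i


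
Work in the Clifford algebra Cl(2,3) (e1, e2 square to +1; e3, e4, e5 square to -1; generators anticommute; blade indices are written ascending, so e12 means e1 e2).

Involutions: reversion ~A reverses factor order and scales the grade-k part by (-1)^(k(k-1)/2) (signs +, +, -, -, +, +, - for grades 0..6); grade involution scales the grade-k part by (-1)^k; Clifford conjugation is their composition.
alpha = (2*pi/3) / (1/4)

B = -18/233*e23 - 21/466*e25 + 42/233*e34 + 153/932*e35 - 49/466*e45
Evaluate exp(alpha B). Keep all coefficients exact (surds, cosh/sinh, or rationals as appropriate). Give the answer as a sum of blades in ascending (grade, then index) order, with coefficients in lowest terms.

B^2 term by term: the squares give (-18/233)^2*(e23)^2 + (-21/466)^2*(e25)^2 + (42/233)^2*(e34)^2 + (153/932)^2*(e35)^2 + (-49/466)^2*(e45)^2 = 324/54289*(+1) + 441/217156*(+1) + 1764/54289*(-1) + 23409/868624*(-1) + 2401/217156*(-1) = -1/16 (each basis 2-blade squares to minus the product of its generators' squares); cross terms between blades sharing an index anticommute and cancel; the commuting (index-disjoint) pairs give grade-4 terms 2*c*c'*(blade product), which cancel blade by blade — e2345: 882/54289 - 882/54289 = 0 — confirming B is simple. So B^2 = -1/16.
B^2 = -1/16 — the negative square puts this in the circular regime; l = 1/4, alpha*l = 2*pi/3, so exp(alpha B) = cos(2*pi/3) + (sin(2*pi/3)/(1/4))*B = -1/2 + (2*sqrt(3))*B.
Answer: -1/2 - 36*sqrt(3)/233*e23 - 21*sqrt(3)/233*e25 + 84*sqrt(3)/233*e34 + 153*sqrt(3)/466*e35 - 49*sqrt(3)/233*e45


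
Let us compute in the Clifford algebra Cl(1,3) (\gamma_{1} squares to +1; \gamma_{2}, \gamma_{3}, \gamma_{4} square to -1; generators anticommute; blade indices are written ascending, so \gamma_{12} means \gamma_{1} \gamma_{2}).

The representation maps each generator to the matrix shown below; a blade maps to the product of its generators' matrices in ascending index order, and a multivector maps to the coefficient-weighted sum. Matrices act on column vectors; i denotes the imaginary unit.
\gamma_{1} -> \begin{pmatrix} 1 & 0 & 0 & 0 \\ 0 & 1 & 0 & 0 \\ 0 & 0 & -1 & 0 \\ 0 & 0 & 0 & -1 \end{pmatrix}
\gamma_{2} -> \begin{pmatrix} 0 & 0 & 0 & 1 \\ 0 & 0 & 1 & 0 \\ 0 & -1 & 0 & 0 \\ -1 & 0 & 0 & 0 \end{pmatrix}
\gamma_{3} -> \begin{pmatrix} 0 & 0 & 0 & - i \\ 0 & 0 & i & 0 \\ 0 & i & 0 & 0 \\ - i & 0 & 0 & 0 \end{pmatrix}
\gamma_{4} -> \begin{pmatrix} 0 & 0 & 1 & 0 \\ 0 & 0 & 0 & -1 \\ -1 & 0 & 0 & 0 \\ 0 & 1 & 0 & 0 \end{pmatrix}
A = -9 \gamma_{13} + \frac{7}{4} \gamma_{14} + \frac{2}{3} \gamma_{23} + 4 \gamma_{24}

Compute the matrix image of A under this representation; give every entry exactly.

Bivector images (products of the table entries): rho(\gamma_{13}) = rho(\gamma_{1})rho(\gamma_{3}) = \begin{pmatrix} 0 & 0 & 0 & - i \\ 0 & 0 & i & 0 \\ 0 & - i & 0 & 0 \\ i & 0 & 0 & 0 \end{pmatrix}; rho(\gamma_{14}) = rho(\gamma_{1})rho(\gamma_{4}) = \begin{pmatrix} 0 & 0 & 1 & 0 \\ 0 & 0 & 0 & -1 \\ 1 & 0 & 0 & 0 \\ 0 & -1 & 0 & 0 \end{pmatrix}; rho(\gamma_{23}) = rho(\gamma_{2})rho(\gamma_{3}) = \begin{pmatrix} - i & 0 & 0 & 0 \\ 0 & i & 0 & 0 \\ 0 & 0 & - i & 0 \\ 0 & 0 & 0 & i \end{pmatrix}; rho(\gamma_{24}) = rho(\gamma_{2})rho(\gamma_{4}) = \begin{pmatrix} 0 & 1 & 0 & 0 \\ -1 & 0 & 0 & 0 \\ 0 & 0 & 0 & 1 \\ 0 & 0 & -1 & 0 \end{pmatrix}.
M = (-9)*rho(\gamma_{13}) + (\frac{7}{4})*rho(\gamma_{14}) + (\frac{2}{3})*rho(\gamma_{23}) + (4)*rho(\gamma_{24}), summed entrywise:
Answer: \begin{pmatrix} - \frac{2 i}{3} & 4 & \frac{7}{4} & 9 i \\ -4 & \frac{2 i}{3} & - 9 i & - \frac{7}{4} \\ \frac{7}{4} & 9 i & - \frac{2 i}{3} & 4 \\ - 9 i & - \frac{7}{4} & -4 & \frac{2 i}{3} \end{pmatrix}


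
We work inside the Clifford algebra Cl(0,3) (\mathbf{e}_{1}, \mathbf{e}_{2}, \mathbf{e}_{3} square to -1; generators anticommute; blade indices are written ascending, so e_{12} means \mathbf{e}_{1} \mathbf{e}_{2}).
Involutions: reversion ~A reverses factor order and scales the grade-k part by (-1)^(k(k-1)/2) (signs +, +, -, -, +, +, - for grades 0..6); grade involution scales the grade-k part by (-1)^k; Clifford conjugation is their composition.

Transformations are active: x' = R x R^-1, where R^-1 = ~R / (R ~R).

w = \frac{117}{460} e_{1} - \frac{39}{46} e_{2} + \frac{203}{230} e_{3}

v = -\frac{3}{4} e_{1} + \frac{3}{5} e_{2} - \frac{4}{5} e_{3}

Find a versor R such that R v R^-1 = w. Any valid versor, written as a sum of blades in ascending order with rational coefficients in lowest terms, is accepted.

Construction: equal norms (both -\frac{25}{16}) license R = v + w = -\frac{57}{115} e_{1} - \frac{57}{230} e_{2} + \frac{19}{230} e_{3} — nothing changes along that direction, while (v - w)/2 changes sign, so v maps onto w.
Answer: -\frac{57}{115} e_{1} - \frac{57}{230} e_{2} + \frac{19}{230} e_{3}


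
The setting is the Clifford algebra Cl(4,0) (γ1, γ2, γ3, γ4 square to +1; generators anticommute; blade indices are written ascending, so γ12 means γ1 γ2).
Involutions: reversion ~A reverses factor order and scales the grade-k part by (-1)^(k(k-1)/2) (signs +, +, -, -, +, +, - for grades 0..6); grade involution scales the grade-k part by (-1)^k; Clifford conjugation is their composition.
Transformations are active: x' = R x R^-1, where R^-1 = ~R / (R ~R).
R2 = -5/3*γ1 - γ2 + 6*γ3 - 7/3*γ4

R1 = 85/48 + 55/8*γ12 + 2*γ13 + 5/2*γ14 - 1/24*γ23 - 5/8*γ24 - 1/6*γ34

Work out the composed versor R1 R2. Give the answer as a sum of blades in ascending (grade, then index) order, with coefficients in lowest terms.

Distribute over the terms of R2 (each basis-blade product reordered to ascending indices, repeated generators contracted through their squares):
R1 (-5/3*γ1) = -425/144*γ1 + 275/24*γ2 + 10/3*γ3 + 25/6*γ4 + 5/72*γ123 + 25/24*γ124 + 5/18*γ134
R1 (-γ2) = -55/8*γ1 - 85/48*γ2 - 1/24*γ3 - 5/8*γ4 + 2*γ123 + 5/2*γ124 + 1/6*γ234
R1 (6*γ3) = 12*γ1 - 1/4*γ2 + 85/8*γ3 + γ4 + 165/4*γ123 - 15*γ134 + 15/4*γ234
R1 (-7/3*γ4) = -35/6*γ1 + 35/24*γ2 + 7/18*γ3 - 595/144*γ4 - 385/24*γ124 - 14/3*γ134 + 7/72*γ234
Summing the partial products and collecting blades:
Answer: -527/144*γ1 + 523/48*γ2 + 515/36*γ3 + 59/144*γ4 + 3119/72*γ123 - 25/2*γ124 - 349/18*γ134 + 289/72*γ234


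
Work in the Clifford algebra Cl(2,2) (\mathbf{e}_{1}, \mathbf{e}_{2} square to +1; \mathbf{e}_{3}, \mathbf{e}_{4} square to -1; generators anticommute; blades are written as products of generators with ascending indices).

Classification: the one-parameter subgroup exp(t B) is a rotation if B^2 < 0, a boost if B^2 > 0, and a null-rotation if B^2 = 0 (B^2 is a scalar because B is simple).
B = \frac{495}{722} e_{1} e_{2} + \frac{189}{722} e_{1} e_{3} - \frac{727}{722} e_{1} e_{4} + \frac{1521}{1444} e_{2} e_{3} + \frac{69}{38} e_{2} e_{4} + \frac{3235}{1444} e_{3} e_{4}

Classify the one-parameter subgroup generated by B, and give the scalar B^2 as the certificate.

B^2 term by term: the squares give (\frac{495}{722})^2*(e_{1} e_{2})^2 + (\frac{189}{722})^2*(e_{1} e_{3})^2 + (-\frac{727}{722})^2*(e_{1} e_{4})^2 + (\frac{1521}{1444})^2*(e_{2} e_{3})^2 + (\frac{69}{38})^2*(e_{2} e_{4})^2 + (\frac{3235}{1444})^2*(e_{3} e_{4})^2 = \frac{245025}{521284}*(-1) + \frac{35721}{521284}*(+1) + \frac{528529}{521284}*(+1) + \frac{2313441}{2085136}*(+1) + \frac{4761}{1444}*(+1) + \frac{10465225}{2085136}*(-1) = 0 (each basis 2-blade squares to minus the product of its generators' squares); cross terms between blades sharing an index anticommute and cancel; the commuting (index-disjoint) pairs give grade-4 terms 2*c*c'*(blade product), which cancel blade by blade — e_{1} e_{2} e_{3} e_{4}: \frac{1601325}{521284} - \frac{13041}{13718} - \frac{1105767}{521284} = 0 — confirming B is simple. So B^2 = 0.
Answer: null-rotation, certificate B^2 = 0. The scalar 0 is the complete invariant here: its sign names the subgroup type.


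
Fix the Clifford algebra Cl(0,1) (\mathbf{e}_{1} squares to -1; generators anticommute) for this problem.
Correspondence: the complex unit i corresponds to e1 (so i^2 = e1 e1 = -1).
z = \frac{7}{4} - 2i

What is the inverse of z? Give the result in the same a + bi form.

In blades: z = \frac{7}{4} - 2 e_{1}.
With qbar = \frac{7}{4} + 2 e_{1} (scalar fixed, mapped units negated), z qbar = \frac{113}{16} (the sum of squared coefficients), so z^-1 = qbar / (\frac{113}{16}) = \frac{28}{113} + \frac{32}{113} e_{1}; translating back:
Answer: \frac{28}{113} + \frac{32}{113}i


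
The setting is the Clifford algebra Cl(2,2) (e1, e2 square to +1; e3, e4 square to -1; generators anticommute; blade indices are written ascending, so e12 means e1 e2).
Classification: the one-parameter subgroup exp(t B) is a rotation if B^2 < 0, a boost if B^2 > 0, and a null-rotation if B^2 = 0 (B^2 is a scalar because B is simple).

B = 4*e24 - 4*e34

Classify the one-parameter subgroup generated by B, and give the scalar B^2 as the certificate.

B^2 term by term: the squares give (4)^2*(e24)^2 + (-4)^2*(e34)^2 = 16*(+1) + 16*(-1) = 0 (each basis 2-blade squares to minus the product of its generators' squares); cross terms between blades sharing an index anticommute and cancel. So B^2 = 0.
Answer: null-rotation, certificate B^2 = 0. One invariant decides it: the square 0 survives every conjugation, and its sign is exactly the classification.


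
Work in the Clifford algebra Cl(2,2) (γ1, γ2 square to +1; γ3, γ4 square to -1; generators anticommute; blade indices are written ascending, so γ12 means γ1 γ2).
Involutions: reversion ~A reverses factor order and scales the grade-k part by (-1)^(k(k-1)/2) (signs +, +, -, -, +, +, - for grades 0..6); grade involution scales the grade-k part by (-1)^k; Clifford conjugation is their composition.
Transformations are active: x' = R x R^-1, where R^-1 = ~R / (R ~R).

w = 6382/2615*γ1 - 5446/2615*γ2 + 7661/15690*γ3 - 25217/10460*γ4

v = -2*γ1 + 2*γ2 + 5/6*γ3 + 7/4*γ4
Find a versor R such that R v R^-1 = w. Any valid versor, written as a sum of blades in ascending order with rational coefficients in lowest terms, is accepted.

The midline construction: v and w both square to 611/144, so reflecting in their sum 1152/2615*γ1 - 216/2615*γ2 + 3456/2615*γ3 - 1728/2615*γ4 exchanges them.
Answer: 1152/2615*γ1 - 216/2615*γ2 + 3456/2615*γ3 - 1728/2615*γ4


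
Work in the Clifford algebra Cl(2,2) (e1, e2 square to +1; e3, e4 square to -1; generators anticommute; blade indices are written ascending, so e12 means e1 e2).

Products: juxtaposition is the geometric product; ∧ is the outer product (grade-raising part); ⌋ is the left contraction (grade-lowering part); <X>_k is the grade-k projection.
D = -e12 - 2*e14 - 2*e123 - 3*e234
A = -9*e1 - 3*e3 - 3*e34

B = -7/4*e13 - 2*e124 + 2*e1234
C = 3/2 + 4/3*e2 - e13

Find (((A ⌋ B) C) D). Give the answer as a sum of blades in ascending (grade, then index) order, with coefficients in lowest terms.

step 1: 21/4*e1 + 63/4*e3 + 6*e12 + 18*e24 + 6*e124 - 18*e234
step 2: 1/8*e1 + 147/8*e3 - 24*e4 + 16*e12 - 8*e14 - 15*e23 + 27*e24 - 24*e34 - 9*e124 - 21*e234 + 18*e1234
step 3: -31 + 132*e1 - 721/8*e2 + 113*e3 + 287/4*e4 + 363/4*e12 - 90*e13 - 15*e14 - 433/4*e23 - 121/8*e24 + 36*e34 - 3/8*e123 + 72*e124 - 345/4*e134 - 16*e234 + 45/8*e1234
Answer: -31 + 132*e1 - 721/8*e2 + 113*e3 + 287/4*e4 + 363/4*e12 - 90*e13 - 15*e14 - 433/4*e23 - 121/8*e24 + 36*e34 - 3/8*e123 + 72*e124 - 345/4*e134 - 16*e234 + 45/8*e1234


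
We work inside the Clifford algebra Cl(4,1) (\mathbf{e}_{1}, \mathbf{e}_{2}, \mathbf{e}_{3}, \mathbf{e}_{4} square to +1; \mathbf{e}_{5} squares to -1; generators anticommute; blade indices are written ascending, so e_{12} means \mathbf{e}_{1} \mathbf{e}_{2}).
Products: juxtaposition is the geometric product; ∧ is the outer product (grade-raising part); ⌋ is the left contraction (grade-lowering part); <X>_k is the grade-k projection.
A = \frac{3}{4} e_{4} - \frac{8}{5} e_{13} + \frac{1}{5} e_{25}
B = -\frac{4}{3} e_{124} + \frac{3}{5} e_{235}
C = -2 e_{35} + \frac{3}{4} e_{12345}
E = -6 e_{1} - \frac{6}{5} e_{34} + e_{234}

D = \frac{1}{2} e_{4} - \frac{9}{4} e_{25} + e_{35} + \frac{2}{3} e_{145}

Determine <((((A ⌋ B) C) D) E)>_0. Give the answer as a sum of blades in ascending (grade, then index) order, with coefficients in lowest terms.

step 1: -\frac{3}{25} e_{3} - e_{12}
step 2: \frac{6}{25} e_{5} + \frac{3}{4} e_{345} + 2 e_{1235} - \frac{9}{100} e_{1245}
step 3: -\frac{12}{25} e_{2} + \frac{6}{25} e_{3} - \frac{3}{4} e_{4} + 2 e_{12} + 4 e_{13} - \frac{29}{80} e_{14} - \frac{3}{8} e_{35} - \frac{3}{25} e_{45} + \frac{9}{200} e_{125} - \frac{145}{48} e_{234} + \frac{9}{100} e_{1234} - e_{12345}
step 4: \frac{145}{48} - \frac{9}{100} e_{1} + \frac{67}{8} e_{2} + \frac{231}{10} e_{3} - \frac{2463}{1000} e_{4} - \frac{693}{250} e_{12} + \frac{201}{200} e_{13} - \frac{93}{10} e_{14} - e_{15} - \frac{3}{4} e_{23} - \frac{6}{25} e_{24} - \frac{27}{100} e_{25} - \frac{12}{25} e_{34} - \frac{18}{125} e_{35} + \frac{9}{20} e_{45} - \frac{29}{80} e_{123} - 4 e_{124} - \frac{6}{5} e_{125} + 2 e_{134} + \frac{9}{4} e_{135} + \frac{18}{25} e_{145} + \frac{279}{250} e_{234} + \frac{3}{25} e_{235} - \frac{3}{8} e_{245} - \frac{821}{40} e_{1234} - \frac{9}{200} e_{1345} + 6 e_{2345} - \frac{27}{500} e_{12345}
step 5: \frac{145}{48}
Answer: \frac{145}{48}


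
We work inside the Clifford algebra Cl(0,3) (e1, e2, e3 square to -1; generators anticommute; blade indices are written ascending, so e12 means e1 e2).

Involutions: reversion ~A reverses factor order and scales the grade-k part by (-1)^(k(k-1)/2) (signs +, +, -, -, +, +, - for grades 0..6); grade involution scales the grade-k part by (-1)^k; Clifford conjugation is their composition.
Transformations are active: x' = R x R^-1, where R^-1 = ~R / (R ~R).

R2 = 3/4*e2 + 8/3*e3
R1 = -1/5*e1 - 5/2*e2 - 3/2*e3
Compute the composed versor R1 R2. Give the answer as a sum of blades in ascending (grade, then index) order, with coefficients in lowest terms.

Distribute over the terms of R2 (each basis-blade product reordered to ascending indices, repeated generators contracted through their squares):
R1 (3/4*e2) = 15/8 - 3/20*e12 + 9/8*e23
R1 (8/3*e3) = 4 - 8/15*e13 - 20/3*e23
Summing the partial products and collecting blades:
Answer: 47/8 - 3/20*e12 - 8/15*e13 - 133/24*e23


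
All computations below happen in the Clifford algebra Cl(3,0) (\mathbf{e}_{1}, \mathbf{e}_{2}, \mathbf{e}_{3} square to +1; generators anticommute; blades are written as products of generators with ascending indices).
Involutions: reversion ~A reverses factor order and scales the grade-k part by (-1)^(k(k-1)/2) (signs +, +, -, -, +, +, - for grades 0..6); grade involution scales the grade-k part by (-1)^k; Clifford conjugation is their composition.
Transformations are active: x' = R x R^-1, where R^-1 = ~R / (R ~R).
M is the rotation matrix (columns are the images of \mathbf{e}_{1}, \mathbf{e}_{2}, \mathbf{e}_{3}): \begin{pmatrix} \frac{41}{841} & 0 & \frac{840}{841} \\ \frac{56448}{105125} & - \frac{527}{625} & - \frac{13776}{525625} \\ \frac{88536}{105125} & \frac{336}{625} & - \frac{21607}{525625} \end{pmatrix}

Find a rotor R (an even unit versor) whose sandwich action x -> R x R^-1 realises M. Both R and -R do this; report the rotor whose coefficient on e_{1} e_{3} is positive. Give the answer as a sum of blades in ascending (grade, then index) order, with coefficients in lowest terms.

Method: write R = a + b12*e_{1} e_{2} + b13*e_{1} e_{3} + b23*e_{2} e_{3} with a^2 + b12^2 + b13^2 + b23^2 = 1 (so R^-1 = ~R). Expanding the columns R e_j ~R gives tr M = 4a^2 - 1 and, from the antisymmetric part, M21 - M12 = -4a*b12, M13 - M31 = 4a*b13, M32 - M23 = -4a*b23.
Here tr M = -\frac{439189}{525625}, so a^2 = (1 + tr M)/4 = \frac{21609}{525625} and a = ±\frac{147}{725}. Taking a = \frac{147}{725}: M21 - M12 = \frac{56448}{105125}, M13 - M31 = \frac{16464}{105125}, M32 - M23 = \frac{296352}{525625}, giving b12 = -\frac{96}{145}, b13 = \frac{28}{145}, b23 = -\frac{504}{725}, i.e. R = \frac{147}{725} - \frac{96}{145} e_{1} e_{2} + \frac{28}{145} e_{1} e_{3} - \frac{504}{725} e_{2} e_{3}.
Its e_{1} e_{3} coefficient is already positive.
Answer: \frac{147}{725} - \frac{96}{145} e_{1} e_{2} + \frac{28}{145} e_{1} e_{3} - \frac{504}{725} e_{2} e_{3}. Sheet selection: the two-to-one cover makes ±R indistinguishable at the matrix level (trace -\frac{439189}{525625}), so uniqueness comes from the required sign on e_{1} e_{3}.


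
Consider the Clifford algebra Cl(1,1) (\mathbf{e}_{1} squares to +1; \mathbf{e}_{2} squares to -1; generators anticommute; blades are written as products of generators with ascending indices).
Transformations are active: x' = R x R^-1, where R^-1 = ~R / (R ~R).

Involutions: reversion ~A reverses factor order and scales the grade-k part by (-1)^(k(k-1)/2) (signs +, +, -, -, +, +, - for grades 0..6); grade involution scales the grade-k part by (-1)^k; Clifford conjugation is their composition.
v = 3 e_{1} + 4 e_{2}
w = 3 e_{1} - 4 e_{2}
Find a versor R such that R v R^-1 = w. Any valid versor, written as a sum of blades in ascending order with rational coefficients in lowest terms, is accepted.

Take R = v + w = 6 e_{1}. Because q(v) = q(w) = -7, conjugation by R sends v exactly to w.
Answer: 6 e_{1}


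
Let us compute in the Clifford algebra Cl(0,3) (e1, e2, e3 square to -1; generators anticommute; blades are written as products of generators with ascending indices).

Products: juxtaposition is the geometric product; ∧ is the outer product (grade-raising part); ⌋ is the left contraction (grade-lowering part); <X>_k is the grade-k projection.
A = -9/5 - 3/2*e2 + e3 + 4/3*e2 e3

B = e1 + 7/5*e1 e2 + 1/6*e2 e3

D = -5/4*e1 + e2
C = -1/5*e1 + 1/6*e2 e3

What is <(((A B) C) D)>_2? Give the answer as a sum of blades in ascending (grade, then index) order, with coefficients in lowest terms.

step 1: -2/9 - 39/10*e1 + 1/6*e2 + 1/4*e3 - 51/50*e1 e2 + 13/15*e1 e3 - 3/10*e2 e3 + 41/15*e1 e2 e3
step 2: -73/100 - 37/90*e1 + 737/3000*e2 - 181/900*e3 + 8/45*e1 e2 + 11/50*e1 e3 + 344/675*e2 e3 - 59/100*e1 e2 e3
step 3: -1709/2250 + 529/720*e1 - 857/900*e2 + 1267/5400*e3 - 749/7200*e1 e2 - 3029/3600*e1 e3 - 1931/3600*e2 e3 - 1157/1350*e1 e2 e3
step 4: -749/7200*e1 e2 - 3029/3600*e1 e3 - 1931/3600*e2 e3
Answer: -749/7200*e1 e2 - 3029/3600*e1 e3 - 1931/3600*e2 e3


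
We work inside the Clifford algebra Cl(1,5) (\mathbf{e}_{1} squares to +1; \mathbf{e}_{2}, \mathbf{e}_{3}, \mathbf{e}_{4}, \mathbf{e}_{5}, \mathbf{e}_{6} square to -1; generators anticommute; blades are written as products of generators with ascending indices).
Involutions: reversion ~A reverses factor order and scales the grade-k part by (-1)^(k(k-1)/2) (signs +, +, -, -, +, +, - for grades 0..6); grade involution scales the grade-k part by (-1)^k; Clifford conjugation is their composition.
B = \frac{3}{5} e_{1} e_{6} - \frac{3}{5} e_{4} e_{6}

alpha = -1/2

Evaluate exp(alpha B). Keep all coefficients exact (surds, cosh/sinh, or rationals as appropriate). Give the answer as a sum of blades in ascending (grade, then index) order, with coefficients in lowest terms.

B^2 term by term: the squares give (\frac{3}{5})^2*(e_{1} e_{6})^2 + (-\frac{3}{5})^2*(e_{4} e_{6})^2 = \frac{9}{25}*(+1) + \frac{9}{25}*(-1) = 0 (each basis 2-blade squares to minus the product of its generators' squares); cross terms between blades sharing an index anticommute and cancel. So B^2 = 0.
B^2 = 0, so the series truncates immediately: exp(alpha B) = 1 + alpha B (parabolic case).
Answer: 1 - \frac{3}{10} e_{1} e_{6} + \frac{3}{10} e_{4} e_{6}


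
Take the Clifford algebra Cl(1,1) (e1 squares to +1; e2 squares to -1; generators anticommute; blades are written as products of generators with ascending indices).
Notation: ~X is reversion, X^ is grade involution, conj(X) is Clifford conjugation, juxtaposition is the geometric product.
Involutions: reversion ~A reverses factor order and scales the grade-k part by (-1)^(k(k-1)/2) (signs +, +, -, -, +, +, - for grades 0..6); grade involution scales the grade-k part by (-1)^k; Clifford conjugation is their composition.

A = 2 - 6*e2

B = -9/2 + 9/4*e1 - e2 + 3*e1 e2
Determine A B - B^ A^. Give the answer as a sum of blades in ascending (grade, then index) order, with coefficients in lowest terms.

first term: -15 - 27/2*e1 + 25*e2 + 39/2*e1 e2
second term: -15 - 45/2*e1 - 25*e2 - 15/2*e1 e2
Answer: 9*e1 + 50*e2 + 27*e1 e2


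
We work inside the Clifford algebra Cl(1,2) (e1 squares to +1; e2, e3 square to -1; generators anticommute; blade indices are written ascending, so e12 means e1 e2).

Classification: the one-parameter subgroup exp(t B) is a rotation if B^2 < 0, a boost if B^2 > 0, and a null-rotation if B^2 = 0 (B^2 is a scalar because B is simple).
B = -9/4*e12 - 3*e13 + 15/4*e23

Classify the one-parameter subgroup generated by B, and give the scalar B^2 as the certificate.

B^2 term by term: the squares give (-9/4)^2*(e12)^2 + (-3)^2*(e13)^2 + (15/4)^2*(e23)^2 = 81/16*(+1) + 9*(+1) + 225/16*(-1) = 0 (each basis 2-blade squares to minus the product of its generators' squares); cross terms between blades sharing an index anticommute and cancel. So B^2 = 0.
Answer: null-rotation, certificate B^2 = 0. Check the certificate: B^2 = 0, and that sign is decisive whatever form B takes.


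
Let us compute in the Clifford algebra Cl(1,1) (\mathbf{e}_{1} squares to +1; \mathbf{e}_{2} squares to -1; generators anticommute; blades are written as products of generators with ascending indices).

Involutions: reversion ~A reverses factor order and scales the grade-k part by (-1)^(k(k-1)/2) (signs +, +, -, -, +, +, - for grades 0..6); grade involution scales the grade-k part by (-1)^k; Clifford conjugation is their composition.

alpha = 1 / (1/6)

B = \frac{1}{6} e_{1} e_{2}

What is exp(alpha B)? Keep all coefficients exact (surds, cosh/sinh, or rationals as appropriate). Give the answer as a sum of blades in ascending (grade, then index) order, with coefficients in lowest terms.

B^2 = (\frac{1}{6})^2*(e_{1} e_{2})^2 = \frac{1}{36}*(+1) = \frac{1}{36} (a basis 2-blade squares to minus the product of its generators' squares).
B^2 = \frac{1}{36} — a positive square means the series sums to a boost: l = \frac{1}{6}, alpha*l = 1, so exp(alpha B) = cosh(1) + (sinh(1)/(\frac{1}{6}))*B = \cosh{\left(1 \right)} + (6 \sinh{\left(1 \right)})*B.
Answer: \cosh{\left(1 \right)} + \sinh{\left(1 \right)} e_{1} e_{2}


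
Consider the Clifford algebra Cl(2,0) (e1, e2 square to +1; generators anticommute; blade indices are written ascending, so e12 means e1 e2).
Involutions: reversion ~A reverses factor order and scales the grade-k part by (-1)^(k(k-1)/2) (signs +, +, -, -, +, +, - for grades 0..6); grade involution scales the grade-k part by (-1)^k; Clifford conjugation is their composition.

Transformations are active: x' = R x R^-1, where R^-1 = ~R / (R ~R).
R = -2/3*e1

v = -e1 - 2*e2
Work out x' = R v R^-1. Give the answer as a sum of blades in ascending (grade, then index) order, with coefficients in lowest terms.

~R = -2/3*e1, and R ~R = 4/9, so R^-1 = ~R / (4/9).
R v = 2/3 + 4/3*e12
Answer: -e1 + 2*e2


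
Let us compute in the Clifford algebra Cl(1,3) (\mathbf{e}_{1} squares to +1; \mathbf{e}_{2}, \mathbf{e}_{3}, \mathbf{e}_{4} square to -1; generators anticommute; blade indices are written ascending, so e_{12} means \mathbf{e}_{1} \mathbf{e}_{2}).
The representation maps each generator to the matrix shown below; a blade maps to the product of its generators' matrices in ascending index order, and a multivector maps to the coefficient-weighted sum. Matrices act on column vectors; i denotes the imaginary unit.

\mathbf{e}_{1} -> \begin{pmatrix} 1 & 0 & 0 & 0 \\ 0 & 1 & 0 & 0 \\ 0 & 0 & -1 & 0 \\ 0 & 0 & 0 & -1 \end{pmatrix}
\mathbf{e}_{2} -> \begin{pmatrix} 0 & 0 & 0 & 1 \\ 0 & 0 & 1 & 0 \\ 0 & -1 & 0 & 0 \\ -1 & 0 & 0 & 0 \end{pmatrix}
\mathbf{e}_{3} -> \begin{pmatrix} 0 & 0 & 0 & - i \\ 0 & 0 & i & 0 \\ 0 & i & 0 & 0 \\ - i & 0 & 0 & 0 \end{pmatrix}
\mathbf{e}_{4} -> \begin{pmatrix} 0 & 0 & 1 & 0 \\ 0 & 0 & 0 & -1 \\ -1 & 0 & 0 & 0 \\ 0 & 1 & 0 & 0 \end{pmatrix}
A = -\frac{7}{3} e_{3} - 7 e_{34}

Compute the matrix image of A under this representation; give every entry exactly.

Bivector images (products of the table entries): rho(e_{34}) = rho(\mathbf{e}_{3})rho(\mathbf{e}_{4}) = \begin{pmatrix} 0 & - i & 0 & 0 \\ - i & 0 & 0 & 0 \\ 0 & 0 & 0 & - i \\ 0 & 0 & - i & 0 \end{pmatrix}.
M = (-\frac{7}{3})*rho(e_{3}) + (-7)*rho(e_{34}), summed entrywise:
Answer: \begin{pmatrix} 0 & 7 i & 0 & \frac{7 i}{3} \\ 7 i & 0 & - \frac{7 i}{3} & 0 \\ 0 & - \frac{7 i}{3} & 0 & 7 i \\ \frac{7 i}{3} & 0 & 7 i & 0 \end{pmatrix}


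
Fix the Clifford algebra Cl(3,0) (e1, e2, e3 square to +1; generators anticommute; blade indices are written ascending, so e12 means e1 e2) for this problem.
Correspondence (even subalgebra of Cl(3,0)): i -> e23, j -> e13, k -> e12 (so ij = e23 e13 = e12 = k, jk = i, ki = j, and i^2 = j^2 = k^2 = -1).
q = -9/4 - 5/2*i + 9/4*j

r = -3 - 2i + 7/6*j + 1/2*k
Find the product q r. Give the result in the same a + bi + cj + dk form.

In blades: q = -9/4 + 9/4*e13 - 5/2*e23, r = -3 + 1/2*e12 + 7/6*e13 - 2*e23.
Distribute q over r term by term (generator squares from the signature, products reordered to ascending indices): (-9/4)*r = 27/4 - 9/8*e12 - 21/8*e13 + 9/2*e23; (9/4*e13)*r = -21/8 + 9/2*e12 - 27/4*e13 + 9/8*e23; (-5/2*e23)*r = -5 - 35/12*e12 + 5/4*e13 + 15/2*e23.
Sum: -7/8 + 11/24*e12 - 65/8*e13 + 105/8*e23; translating back through the correspondence:
Answer: -7/8 + 105/8*i - 65/8*j + 11/24*k


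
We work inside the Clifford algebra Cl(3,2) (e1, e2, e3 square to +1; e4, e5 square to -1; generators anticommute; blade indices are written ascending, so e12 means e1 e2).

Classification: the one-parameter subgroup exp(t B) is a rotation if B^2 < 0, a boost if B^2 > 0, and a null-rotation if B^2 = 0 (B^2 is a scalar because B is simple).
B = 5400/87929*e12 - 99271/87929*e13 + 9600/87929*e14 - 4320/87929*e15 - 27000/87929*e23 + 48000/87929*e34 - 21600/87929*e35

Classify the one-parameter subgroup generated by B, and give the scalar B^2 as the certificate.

B^2 term by term: the squares give (5400/87929)^2*(e12)^2 + (-99271/87929)^2*(e13)^2 + (9600/87929)^2*(e14)^2 + (-4320/87929)^2*(e15)^2 + (-27000/87929)^2*(e23)^2 + (48000/87929)^2*(e34)^2 + (-21600/87929)^2*(e35)^2 = 29160000/7731509041*(-1) + 9854731441/7731509041*(-1) + 92160000/7731509041*(+1) + 18662400/7731509041*(+1) + 729000000/7731509041*(-1) + 2304000000/7731509041*(+1) + 466560000/7731509041*(+1) = -1 (each basis 2-blade squares to minus the product of its generators' squares); cross terms between blades sharing an index anticommute and cancel; the commuting (index-disjoint) pairs give grade-4 terms 2*c*c'*(blade product), which cancel blade by blade — e1234: 518400000/7731509041 - 518400000/7731509041 = 0; e1235: -233280000/7731509041 + 233280000/7731509041 = 0; e1345: 414720000/7731509041 - 414720000/7731509041 = 0 — confirming B is simple. So B^2 = -1.
Answer: rotation, certificate B^2 = -1. Why this suffices: the scalar -1 survives any versor conjugation, so its sign alone determines the class however B is presented.


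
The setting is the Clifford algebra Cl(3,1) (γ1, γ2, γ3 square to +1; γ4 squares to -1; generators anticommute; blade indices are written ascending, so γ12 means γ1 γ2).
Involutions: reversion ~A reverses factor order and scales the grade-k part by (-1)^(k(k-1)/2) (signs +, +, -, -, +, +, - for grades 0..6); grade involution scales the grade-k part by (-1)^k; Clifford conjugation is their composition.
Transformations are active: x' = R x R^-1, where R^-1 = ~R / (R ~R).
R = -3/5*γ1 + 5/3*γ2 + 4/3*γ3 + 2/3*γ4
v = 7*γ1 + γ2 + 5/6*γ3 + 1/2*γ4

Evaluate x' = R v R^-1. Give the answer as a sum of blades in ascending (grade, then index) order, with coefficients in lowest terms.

~R = -3/5*γ1 + 5/3*γ2 + 4/3*γ3 + 2/3*γ4, and R ~R = 1006/225, so R^-1 = ~R / (1006/225).
R v = -79/45 - 184/15*γ12 - 59/6*γ13 - 149/30*γ14 + 1/18*γ23 + 1/6*γ24 + 1/9*γ34
Answer: -3284/503*γ1 - 3484/1509*γ2 - 5675/3018*γ3 - 3089/3018*γ4


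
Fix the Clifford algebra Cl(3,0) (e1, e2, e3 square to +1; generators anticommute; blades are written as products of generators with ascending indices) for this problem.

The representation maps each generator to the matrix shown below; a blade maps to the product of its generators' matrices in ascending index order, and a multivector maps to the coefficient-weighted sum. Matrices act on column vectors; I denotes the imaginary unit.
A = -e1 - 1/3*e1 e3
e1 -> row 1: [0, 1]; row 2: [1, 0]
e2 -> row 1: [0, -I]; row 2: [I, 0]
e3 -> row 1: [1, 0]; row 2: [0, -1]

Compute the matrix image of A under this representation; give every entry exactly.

Bivector images (products of the table entries): rho(e1 e3) = rho(e1)rho(e3) = row 1: [0, -1]; row 2: [1, 0].
M = (-1)*rho(e1) + (-1/3)*rho(e1 e3), summed entrywise:
Answer: row 1: [0, -2/3]; row 2: [-4/3, 0]


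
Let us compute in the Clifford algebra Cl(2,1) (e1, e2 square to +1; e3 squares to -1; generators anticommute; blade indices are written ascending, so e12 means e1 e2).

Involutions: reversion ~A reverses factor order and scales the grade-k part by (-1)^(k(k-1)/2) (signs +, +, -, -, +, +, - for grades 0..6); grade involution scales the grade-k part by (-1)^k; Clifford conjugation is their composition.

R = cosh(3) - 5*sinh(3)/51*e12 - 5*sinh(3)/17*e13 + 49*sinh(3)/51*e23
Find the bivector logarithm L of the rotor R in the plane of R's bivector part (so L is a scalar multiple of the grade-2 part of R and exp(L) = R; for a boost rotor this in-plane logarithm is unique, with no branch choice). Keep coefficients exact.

The scalar part of R is cosh(3), which determines |rapidity| via cosh; the sign lives in the bivector part, and pairing them (bivector part over sinh of the rapidity = the plane) gives the unique in-plane L = rapidity * plane.
Concretely: cosh(rapidity) = cosh(3) gives rapidity = ±3, and since rapidity/sinh(rapidity) is even the sign is immaterial: L = (rapidity/sinh(rapidity)) * <R>_2 = (3/sinh(3)) * <R>_2.
Answer: -5/17*e12 - 15/17*e13 + 49/17*e23


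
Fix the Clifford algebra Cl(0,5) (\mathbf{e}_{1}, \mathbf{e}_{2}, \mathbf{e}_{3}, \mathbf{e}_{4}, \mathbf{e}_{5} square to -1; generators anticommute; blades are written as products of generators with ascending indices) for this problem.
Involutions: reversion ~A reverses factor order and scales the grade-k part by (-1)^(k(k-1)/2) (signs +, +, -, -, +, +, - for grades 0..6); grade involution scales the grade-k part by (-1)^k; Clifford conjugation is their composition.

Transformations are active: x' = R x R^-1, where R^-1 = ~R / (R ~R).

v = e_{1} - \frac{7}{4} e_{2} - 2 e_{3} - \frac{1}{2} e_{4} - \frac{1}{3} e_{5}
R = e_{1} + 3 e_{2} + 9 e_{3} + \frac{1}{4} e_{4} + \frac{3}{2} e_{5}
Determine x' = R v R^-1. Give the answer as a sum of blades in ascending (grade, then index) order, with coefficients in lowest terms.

~R = e_{1} + 3 e_{2} + 9 e_{3} + \frac{1}{4} e_{4} + \frac{3}{2} e_{5}, and R ~R = -\frac{1493}{16}, so R^-1 = ~R / (-\frac{1493}{16}).
R v = \frac{183}{8} - \frac{19}{4} e_{1} e_{2} - 11 e_{1} e_{3} - \frac{3}{4} e_{1} e_{4} - \frac{11}{6} e_{1} e_{5} + \frac{39}{4} e_{2} e_{3} - \frac{17}{16} e_{2} e_{4} + \frac{13}{8} e_{2} e_{5} - 4 e_{3} e_{4} + \frac{2}{3} e_{4} e_{5}
Answer: -\frac{2225}{1493} e_{1} + \frac{1667}{5972} e_{2} - \frac{3602}{1493} e_{3} + \frac{1127}{2986} e_{4} - \frac{1801}{4479} e_{5}


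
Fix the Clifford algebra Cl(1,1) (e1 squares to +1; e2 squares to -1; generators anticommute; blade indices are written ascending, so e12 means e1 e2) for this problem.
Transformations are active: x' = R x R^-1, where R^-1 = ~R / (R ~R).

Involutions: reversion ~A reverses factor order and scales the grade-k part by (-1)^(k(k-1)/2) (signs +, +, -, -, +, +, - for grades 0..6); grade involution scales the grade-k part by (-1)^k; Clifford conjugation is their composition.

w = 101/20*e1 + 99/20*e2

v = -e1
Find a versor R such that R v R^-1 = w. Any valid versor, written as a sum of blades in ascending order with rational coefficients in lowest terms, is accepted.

A norm check does it: q(v) = q(w) = 1, hence R = v + w = 81/20*e1 + 99/20*e2 realises the map — parallel part kept, (v - w)/2 negated, v carried to w.
Answer: 81/20*e1 + 99/20*e2


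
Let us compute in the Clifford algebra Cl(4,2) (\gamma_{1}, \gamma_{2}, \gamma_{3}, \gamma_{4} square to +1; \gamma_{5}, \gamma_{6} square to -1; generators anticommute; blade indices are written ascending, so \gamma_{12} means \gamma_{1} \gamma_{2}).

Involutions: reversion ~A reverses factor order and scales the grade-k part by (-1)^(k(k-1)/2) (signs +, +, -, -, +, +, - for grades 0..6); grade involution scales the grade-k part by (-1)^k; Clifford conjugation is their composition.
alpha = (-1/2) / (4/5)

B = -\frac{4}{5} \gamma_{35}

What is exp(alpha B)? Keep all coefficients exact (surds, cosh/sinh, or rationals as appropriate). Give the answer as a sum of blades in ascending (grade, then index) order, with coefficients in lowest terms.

B^2 = (-\frac{4}{5})^2*(\gamma_{35})^2 = \frac{16}{25}*(+1) = \frac{16}{25} (a basis 2-blade squares to minus the product of its generators' squares).
B^2 = \frac{16}{25} — the series telescopes hyperbolically here: l = \frac{4}{5}, alpha*l = - \frac{1}{2}, so exp(alpha B) = cosh(- \frac{1}{2}) + (sinh(- \frac{1}{2})/(\frac{4}{5}))*B = \cosh{\left(\frac{1}{2} \right)} + (- \frac{5 \sinh{\left(\frac{1}{2} \right)}}{4})*B.
Answer: \cosh{\left(\frac{1}{2} \right)} + \sinh{\left(\frac{1}{2} \right)} \gamma_{35}


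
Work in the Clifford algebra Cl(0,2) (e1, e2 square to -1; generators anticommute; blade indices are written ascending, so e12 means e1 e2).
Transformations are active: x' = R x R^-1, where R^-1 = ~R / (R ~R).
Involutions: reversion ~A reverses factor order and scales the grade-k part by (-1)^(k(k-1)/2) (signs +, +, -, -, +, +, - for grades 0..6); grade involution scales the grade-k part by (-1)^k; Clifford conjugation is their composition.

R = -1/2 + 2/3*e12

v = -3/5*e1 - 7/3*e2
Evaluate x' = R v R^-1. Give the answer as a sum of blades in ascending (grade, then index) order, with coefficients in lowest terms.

~R = -1/2 - 2/3*e12, and R ~R = 25/36, so R^-1 = ~R / (25/36).
R v = 167/90*e1 + 23/30*e2
Answer: -259/125*e1 + 461/375*e2


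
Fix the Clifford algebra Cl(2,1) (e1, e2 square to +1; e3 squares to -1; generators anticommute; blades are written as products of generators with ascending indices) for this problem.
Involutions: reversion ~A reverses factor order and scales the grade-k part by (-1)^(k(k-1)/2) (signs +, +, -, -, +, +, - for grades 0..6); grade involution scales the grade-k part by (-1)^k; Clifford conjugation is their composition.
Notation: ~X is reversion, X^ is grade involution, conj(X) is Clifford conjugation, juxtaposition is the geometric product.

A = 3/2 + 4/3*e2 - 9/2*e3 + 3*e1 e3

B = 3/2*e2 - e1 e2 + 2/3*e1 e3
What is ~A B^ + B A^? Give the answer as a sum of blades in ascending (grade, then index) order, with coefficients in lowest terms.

first term: -4 - 5/3*e1 - 9/4*e2 - 3/2*e1 e2 + e1 e3 - 15/4*e2 e3 - 8/9*e1 e2 e3
second term: -5/3*e1 + 9/4*e2 - 3/2*e1 e2 + e1 e3 + 39/4*e2 e3 - 73/9*e1 e2 e3
Answer: -4 - 10/3*e1 - 3*e1 e2 + 2*e1 e3 + 6*e2 e3 - 9*e1 e2 e3


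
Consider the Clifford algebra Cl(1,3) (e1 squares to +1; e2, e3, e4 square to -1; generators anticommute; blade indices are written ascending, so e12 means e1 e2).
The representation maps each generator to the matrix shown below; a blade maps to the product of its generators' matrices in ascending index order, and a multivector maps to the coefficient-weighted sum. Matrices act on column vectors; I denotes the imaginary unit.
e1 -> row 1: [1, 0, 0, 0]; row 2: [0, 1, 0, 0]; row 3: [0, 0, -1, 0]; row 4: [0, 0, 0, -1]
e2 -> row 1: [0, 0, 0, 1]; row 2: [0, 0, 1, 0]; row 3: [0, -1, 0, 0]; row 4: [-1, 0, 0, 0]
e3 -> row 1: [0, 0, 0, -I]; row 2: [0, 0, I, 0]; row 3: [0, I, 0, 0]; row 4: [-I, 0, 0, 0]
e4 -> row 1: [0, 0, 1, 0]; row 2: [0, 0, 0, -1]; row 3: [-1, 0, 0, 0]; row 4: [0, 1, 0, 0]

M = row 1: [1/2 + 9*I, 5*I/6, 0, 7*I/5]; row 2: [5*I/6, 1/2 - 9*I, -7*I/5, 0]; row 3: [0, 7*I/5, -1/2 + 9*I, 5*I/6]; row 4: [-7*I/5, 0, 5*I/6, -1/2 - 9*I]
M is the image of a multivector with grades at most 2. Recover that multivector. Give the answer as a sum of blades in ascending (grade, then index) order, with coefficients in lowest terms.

Method: the blade images are trace-orthogonal — tr(rho(e_A) rho(e_B)^-1) = 4 if A = B and 0 otherwise — and rho(e_A)^-1 = (e_A)^2 * rho(e_A) with (e_A)^2 = +1 or -1, so the coefficient of e_A in the preimage is (e_A)^2 * tr(M rho(e_A))/4.
Nonzero projections over blades of grade <= 2: e1: (e1)^2 = +1, tr(M rho(e1)) = 2, coefficient 1/2; e13: (e13)^2 = +1, tr(M rho(e13)) = -28/5, coefficient -7/5; e23: (e23)^2 = -1, tr(M rho(e23)) = 36, coefficient -9; e34: (e34)^2 = -1, tr(M rho(e34)) = 10/3, coefficient -5/6. Every other blade of grade <= 2 projects to 0.
Answer: 1/2*e1 - 7/5*e13 - 9*e23 - 5/6*e34
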